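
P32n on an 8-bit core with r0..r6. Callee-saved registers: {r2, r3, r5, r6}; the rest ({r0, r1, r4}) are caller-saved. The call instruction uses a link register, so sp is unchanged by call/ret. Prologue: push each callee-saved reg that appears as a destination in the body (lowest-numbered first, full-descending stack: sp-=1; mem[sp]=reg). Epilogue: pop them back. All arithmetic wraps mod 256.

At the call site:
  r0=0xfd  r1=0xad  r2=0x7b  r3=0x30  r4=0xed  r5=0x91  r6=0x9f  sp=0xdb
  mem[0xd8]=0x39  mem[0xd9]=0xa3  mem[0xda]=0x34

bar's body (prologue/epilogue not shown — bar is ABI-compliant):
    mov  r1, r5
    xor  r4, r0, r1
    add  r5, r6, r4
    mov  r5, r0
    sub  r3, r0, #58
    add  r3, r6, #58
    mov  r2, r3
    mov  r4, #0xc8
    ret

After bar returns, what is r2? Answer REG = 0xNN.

prologue: push r2 → mem[0xda]=0x7b, sp=0xda
prologue: push r3 → mem[0xd9]=0x30, sp=0xd9
prologue: push r5 → mem[0xd8]=0x91, sp=0xd8
body[0] mov  r1, r5 → r1=0x91
body[1] xor  r4, r0, r1 → r4=0x6c
body[2] add  r5, r6, r4 → r5=0x0b
body[3] mov  r5, r0 → r5=0xfd
body[4] sub  r3, r0, #58 → r3=0xc3
body[5] add  r3, r6, #58 → r3=0xd9
body[6] mov  r2, r3 → r2=0xd9
body[7] mov  r4, #0xc8 → r4=0xc8
epilogue: pop r5=0x91, sp=0xd9
epilogue: pop r3=0x30, sp=0xda
epilogue: pop r2=0x7b, sp=0xdb
r2 is callee-saved → restored

REG = 0x7b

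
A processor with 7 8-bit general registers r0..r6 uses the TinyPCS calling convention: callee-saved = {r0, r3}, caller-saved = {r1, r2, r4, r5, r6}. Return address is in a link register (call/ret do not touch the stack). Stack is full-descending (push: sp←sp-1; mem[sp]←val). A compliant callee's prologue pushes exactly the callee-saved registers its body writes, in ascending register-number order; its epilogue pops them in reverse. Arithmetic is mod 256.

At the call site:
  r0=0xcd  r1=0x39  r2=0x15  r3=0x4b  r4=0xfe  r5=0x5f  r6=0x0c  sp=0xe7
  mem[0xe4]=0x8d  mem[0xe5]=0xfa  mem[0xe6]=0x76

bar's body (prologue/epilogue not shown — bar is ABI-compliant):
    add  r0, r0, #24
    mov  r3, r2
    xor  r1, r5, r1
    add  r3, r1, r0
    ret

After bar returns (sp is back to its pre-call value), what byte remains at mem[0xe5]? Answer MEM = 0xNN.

MEM = 0x4b

prologue: push r0 → mem[0xe6]=0xcd, sp=0xe6
prologue: push r3 → mem[0xe5]=0x4b, sp=0xe5
body[0] add  r0, r0, #24 → r0=0xe5
body[1] mov  r3, r2 → r3=0x15
body[2] xor  r1, r5, r1 → r1=0x66
body[3] add  r3, r1, r0 → r3=0x4b
epilogue: pop r3=0x4b, sp=0xe6
epilogue: pop r0=0xcd, sp=0xe7
prologue pushed ['r0', 'r3'] at ['0xe6', '0xe5']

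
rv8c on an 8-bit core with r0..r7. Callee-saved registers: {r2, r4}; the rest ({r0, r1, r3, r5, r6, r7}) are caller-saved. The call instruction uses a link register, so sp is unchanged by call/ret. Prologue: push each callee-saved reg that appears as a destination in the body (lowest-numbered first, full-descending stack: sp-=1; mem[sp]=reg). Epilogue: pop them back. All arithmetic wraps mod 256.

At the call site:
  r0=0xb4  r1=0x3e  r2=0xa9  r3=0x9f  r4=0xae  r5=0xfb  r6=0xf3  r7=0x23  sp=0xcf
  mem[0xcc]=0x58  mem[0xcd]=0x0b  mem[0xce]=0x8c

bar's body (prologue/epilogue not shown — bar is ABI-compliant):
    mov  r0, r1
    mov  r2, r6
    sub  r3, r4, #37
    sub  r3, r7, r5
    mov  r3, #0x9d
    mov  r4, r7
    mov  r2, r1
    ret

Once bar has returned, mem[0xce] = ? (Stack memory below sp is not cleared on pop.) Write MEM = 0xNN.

MEM = 0xa9

prologue: push r2 → mem[0xce]=0xa9, sp=0xce
prologue: push r4 → mem[0xcd]=0xae, sp=0xcd
body[0] mov  r0, r1 → r0=0x3e
body[1] mov  r2, r6 → r2=0xf3
body[2] sub  r3, r4, #37 → r3=0x89
body[3] sub  r3, r7, r5 → r3=0x28
body[4] mov  r3, #0x9d → r3=0x9d
body[5] mov  r4, r7 → r4=0x23
body[6] mov  r2, r1 → r2=0x3e
epilogue: pop r4=0xae, sp=0xce
epilogue: pop r2=0xa9, sp=0xcf
prologue pushed ['r2', 'r4'] at ['0xce', '0xcd']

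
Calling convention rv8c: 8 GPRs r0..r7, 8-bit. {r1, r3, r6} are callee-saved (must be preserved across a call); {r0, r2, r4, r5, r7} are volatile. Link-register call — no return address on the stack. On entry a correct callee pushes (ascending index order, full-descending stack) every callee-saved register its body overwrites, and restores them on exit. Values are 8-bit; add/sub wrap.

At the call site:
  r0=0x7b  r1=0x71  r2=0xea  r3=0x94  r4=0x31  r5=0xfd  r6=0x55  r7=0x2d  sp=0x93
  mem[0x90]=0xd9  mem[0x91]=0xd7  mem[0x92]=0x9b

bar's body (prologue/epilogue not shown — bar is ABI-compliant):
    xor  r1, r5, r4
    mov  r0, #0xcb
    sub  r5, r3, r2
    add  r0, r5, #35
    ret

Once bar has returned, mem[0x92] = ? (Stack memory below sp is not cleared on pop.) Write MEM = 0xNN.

prologue: push r1 -> mem[0x92]=0x71, sp=0x92
body[0] xor  r1, r5, r4 -> r1=0xcc
body[1] mov  r0, #0xcb -> r0=0xcb
body[2] sub  r5, r3, r2 -> r5=0xaa
body[3] add  r0, r5, #35 -> r0=0xcd
epilogue: pop r1=0x71, sp=0x93
prologue pushed ['r1'] at ['0x92']

MEM = 0x71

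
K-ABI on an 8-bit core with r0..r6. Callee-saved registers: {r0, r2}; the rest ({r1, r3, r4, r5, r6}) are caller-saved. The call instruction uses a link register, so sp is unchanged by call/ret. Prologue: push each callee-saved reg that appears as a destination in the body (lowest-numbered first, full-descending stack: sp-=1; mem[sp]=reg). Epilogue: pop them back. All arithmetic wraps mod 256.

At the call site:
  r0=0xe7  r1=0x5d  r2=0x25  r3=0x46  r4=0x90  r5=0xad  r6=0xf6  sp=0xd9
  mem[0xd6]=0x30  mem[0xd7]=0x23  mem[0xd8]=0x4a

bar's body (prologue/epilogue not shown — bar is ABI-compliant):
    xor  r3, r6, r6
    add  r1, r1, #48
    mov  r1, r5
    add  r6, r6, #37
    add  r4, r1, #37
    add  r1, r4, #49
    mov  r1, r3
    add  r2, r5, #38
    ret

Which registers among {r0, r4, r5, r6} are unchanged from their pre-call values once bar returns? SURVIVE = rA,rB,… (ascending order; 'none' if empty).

SURVIVE = r0,r5

prologue: push r2 → mem[0xd8]=0x25, sp=0xd8
body[0] xor  r3, r6, r6 → r3=0x00
body[1] add  r1, r1, #48 → r1=0x8d
body[2] mov  r1, r5 → r1=0xad
body[3] add  r6, r6, #37 → r6=0x1b
body[4] add  r4, r1, #37 → r4=0xd2
body[5] add  r1, r4, #49 → r1=0x03
body[6] mov  r1, r3 → r1=0x00
body[7] add  r2, r5, #38 → r2=0xd3
epilogue: pop r2=0x25, sp=0xd9
r0: callee-saved, written=False
r4: caller-saved, written=True
r5: caller-saved, written=False
r6: caller-saved, written=True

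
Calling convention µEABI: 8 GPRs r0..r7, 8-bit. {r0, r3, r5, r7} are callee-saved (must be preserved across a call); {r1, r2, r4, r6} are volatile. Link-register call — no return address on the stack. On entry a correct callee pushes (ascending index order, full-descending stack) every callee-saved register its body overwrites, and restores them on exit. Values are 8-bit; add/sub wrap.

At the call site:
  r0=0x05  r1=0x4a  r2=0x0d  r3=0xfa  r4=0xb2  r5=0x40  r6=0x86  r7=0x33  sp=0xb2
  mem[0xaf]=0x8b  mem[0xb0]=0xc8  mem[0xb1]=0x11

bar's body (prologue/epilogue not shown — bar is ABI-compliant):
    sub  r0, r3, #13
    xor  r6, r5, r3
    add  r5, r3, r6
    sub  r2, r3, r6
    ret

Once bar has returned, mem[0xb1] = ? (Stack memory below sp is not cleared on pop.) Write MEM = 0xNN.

MEM = 0x05

prologue: push r0 → mem[0xb1]=0x05, sp=0xb1
prologue: push r5 → mem[0xb0]=0x40, sp=0xb0
body[0] sub  r0, r3, #13 → r0=0xed
body[1] xor  r6, r5, r3 → r6=0xba
body[2] add  r5, r3, r6 → r5=0xb4
body[3] sub  r2, r3, r6 → r2=0x40
epilogue: pop r5=0x40, sp=0xb1
epilogue: pop r0=0x05, sp=0xb2
prologue pushed ['r0', 'r5'] at ['0xb1', '0xb0']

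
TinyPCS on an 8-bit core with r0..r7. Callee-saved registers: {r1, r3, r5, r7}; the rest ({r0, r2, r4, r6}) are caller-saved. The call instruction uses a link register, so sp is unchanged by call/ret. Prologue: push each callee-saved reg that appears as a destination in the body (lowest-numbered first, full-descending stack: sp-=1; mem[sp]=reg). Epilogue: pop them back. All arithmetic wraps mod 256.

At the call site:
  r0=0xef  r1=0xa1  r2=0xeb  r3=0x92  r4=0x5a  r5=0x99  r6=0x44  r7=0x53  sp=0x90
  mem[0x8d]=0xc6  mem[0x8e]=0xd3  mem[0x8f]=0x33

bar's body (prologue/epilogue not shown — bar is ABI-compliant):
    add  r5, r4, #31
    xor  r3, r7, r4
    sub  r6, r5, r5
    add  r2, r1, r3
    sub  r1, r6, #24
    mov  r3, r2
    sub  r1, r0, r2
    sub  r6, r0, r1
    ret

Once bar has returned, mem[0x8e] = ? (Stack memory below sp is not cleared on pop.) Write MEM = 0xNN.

prologue: push r1 → mem[0x8f]=0xa1, sp=0x8f
prologue: push r3 → mem[0x8e]=0x92, sp=0x8e
prologue: push r5 → mem[0x8d]=0x99, sp=0x8d
body[0] add  r5, r4, #31 → r5=0x79
body[1] xor  r3, r7, r4 → r3=0x09
body[2] sub  r6, r5, r5 → r6=0x00
body[3] add  r2, r1, r3 → r2=0xaa
body[4] sub  r1, r6, #24 → r1=0xe8
body[5] mov  r3, r2 → r3=0xaa
body[6] sub  r1, r0, r2 → r1=0x45
body[7] sub  r6, r0, r1 → r6=0xaa
epilogue: pop r5=0x99, sp=0x8e
epilogue: pop r3=0x92, sp=0x8f
epilogue: pop r1=0xa1, sp=0x90
prologue pushed ['r1', 'r3', 'r5'] at ['0x8f', '0x8e', '0x8d']

MEM = 0x92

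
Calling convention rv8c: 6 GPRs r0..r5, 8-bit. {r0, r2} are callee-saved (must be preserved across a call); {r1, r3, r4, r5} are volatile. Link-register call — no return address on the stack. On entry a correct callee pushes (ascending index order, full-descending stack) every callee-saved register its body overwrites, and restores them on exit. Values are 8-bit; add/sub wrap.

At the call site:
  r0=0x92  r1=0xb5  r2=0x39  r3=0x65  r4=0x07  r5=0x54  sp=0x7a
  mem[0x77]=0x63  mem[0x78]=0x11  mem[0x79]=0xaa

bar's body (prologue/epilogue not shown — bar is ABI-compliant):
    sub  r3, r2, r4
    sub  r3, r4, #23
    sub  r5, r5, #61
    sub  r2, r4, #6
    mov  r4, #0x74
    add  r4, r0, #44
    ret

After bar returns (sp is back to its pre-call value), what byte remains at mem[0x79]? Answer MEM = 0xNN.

prologue: push r2 -> mem[0x79]=0x39, sp=0x79
body[0] sub  r3, r2, r4 -> r3=0x32
body[1] sub  r3, r4, #23 -> r3=0xf0
body[2] sub  r5, r5, #61 -> r5=0x17
body[3] sub  r2, r4, #6 -> r2=0x01
body[4] mov  r4, #0x74 -> r4=0x74
body[5] add  r4, r0, #44 -> r4=0xbe
epilogue: pop r2=0x39, sp=0x7a
prologue pushed ['r2'] at ['0x79']

MEM = 0x39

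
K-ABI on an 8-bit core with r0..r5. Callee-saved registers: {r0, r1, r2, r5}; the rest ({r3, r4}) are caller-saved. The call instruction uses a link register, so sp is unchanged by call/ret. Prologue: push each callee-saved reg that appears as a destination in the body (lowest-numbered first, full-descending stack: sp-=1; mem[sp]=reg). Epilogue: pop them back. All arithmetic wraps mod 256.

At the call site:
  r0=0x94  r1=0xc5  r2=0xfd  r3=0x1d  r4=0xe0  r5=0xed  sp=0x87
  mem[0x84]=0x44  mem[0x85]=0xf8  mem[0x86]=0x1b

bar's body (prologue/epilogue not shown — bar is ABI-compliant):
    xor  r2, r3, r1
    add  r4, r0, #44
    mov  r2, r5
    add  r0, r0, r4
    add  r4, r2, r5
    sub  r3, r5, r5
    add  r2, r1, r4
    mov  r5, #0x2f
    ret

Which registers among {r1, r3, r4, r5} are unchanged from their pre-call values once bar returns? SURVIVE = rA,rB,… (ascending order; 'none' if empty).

SURVIVE = r1,r5

prologue: push r0 -> mem[0x86]=0x94, sp=0x86
prologue: push r2 -> mem[0x85]=0xfd, sp=0x85
prologue: push r5 -> mem[0x84]=0xed, sp=0x84
body[0] xor  r2, r3, r1 -> r2=0xd8
body[1] add  r4, r0, #44 -> r4=0xc0
body[2] mov  r2, r5 -> r2=0xed
body[3] add  r0, r0, r4 -> r0=0x54
body[4] add  r4, r2, r5 -> r4=0xda
body[5] sub  r3, r5, r5 -> r3=0x00
body[6] add  r2, r1, r4 -> r2=0x9f
body[7] mov  r5, #0x2f -> r5=0x2f
epilogue: pop r5=0xed, sp=0x85
epilogue: pop r2=0xfd, sp=0x86
epilogue: pop r0=0x94, sp=0x87
r1: callee-saved, written=False
r3: caller-saved, written=True
r4: caller-saved, written=True
r5: callee-saved, written=True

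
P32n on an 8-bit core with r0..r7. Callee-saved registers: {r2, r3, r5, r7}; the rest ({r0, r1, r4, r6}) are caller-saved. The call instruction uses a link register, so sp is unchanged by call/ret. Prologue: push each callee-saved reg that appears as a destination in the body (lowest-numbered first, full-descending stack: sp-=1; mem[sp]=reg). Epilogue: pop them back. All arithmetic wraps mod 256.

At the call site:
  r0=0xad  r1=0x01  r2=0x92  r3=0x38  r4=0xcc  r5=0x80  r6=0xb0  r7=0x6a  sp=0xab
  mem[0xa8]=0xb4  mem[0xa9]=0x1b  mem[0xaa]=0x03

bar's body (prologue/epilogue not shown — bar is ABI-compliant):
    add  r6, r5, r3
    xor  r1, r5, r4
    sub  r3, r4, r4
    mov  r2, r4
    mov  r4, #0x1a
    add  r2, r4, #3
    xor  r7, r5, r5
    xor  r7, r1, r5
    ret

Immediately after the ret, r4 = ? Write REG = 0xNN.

REG = 0x1a

prologue: push r2 -> mem[0xaa]=0x92, sp=0xaa
prologue: push r3 -> mem[0xa9]=0x38, sp=0xa9
prologue: push r7 -> mem[0xa8]=0x6a, sp=0xa8
body[0] add  r6, r5, r3 -> r6=0xb8
body[1] xor  r1, r5, r4 -> r1=0x4c
body[2] sub  r3, r4, r4 -> r3=0x00
body[3] mov  r2, r4 -> r2=0xcc
body[4] mov  r4, #0x1a -> r4=0x1a
body[5] add  r2, r4, #3 -> r2=0x1d
body[6] xor  r7, r5, r5 -> r7=0x00
body[7] xor  r7, r1, r5 -> r7=0xcc
epilogue: pop r7=0x6a, sp=0xa9
epilogue: pop r3=0x38, sp=0xaa
epilogue: pop r2=0x92, sp=0xab
r4 is caller-saved -> body value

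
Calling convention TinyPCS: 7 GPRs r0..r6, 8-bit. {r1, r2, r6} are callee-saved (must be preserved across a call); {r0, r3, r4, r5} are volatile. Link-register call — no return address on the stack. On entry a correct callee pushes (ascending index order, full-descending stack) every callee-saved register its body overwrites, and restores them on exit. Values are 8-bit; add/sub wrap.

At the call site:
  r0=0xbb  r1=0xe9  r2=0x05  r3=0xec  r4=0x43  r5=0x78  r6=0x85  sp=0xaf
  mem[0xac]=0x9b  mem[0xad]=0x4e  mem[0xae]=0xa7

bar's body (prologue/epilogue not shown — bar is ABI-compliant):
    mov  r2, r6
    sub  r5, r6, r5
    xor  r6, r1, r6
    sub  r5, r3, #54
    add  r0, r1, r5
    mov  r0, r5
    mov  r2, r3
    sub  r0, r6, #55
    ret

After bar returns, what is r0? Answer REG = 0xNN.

prologue: push r2 -> mem[0xae]=0x05, sp=0xae
prologue: push r6 -> mem[0xad]=0x85, sp=0xad
body[0] mov  r2, r6 -> r2=0x85
body[1] sub  r5, r6, r5 -> r5=0x0d
body[2] xor  r6, r1, r6 -> r6=0x6c
body[3] sub  r5, r3, #54 -> r5=0xb6
body[4] add  r0, r1, r5 -> r0=0x9f
body[5] mov  r0, r5 -> r0=0xb6
body[6] mov  r2, r3 -> r2=0xec
body[7] sub  r0, r6, #55 -> r0=0x35
epilogue: pop r6=0x85, sp=0xae
epilogue: pop r2=0x05, sp=0xaf
r0 is caller-saved -> body value

REG = 0x35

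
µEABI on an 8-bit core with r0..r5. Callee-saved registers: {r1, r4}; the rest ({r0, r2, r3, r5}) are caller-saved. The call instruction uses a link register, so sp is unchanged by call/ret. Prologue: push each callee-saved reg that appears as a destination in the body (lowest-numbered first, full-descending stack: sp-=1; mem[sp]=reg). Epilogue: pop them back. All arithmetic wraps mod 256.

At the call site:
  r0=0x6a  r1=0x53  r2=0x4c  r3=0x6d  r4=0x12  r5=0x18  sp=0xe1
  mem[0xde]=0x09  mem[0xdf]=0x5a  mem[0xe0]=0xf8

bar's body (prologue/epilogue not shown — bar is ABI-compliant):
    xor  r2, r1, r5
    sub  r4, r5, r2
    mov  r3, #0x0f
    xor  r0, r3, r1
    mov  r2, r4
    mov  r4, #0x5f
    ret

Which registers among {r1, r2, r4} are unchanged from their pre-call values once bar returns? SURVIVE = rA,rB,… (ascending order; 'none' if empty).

SURVIVE = r1,r4

prologue: push r4 -> mem[0xe0]=0x12, sp=0xe0
body[0] xor  r2, r1, r5 -> r2=0x4b
body[1] sub  r4, r5, r2 -> r4=0xcd
body[2] mov  r3, #0x0f -> r3=0x0f
body[3] xor  r0, r3, r1 -> r0=0x5c
body[4] mov  r2, r4 -> r2=0xcd
body[5] mov  r4, #0x5f -> r4=0x5f
epilogue: pop r4=0x12, sp=0xe1
r1: callee-saved, written=False
r2: caller-saved, written=True
r4: callee-saved, written=True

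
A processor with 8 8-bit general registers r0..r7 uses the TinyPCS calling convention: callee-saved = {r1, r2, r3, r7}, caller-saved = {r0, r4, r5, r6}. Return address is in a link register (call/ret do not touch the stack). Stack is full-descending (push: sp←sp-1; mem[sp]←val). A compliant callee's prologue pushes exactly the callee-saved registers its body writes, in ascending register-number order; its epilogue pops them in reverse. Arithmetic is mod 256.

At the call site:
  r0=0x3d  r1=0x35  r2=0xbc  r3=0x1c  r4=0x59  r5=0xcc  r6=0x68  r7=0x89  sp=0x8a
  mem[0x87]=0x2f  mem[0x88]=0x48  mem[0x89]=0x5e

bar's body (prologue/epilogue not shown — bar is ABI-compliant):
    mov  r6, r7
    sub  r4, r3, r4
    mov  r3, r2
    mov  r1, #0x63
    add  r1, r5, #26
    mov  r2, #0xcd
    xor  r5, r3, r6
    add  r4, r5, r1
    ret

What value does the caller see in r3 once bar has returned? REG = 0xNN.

prologue: push r1 → mem[0x89]=0x35, sp=0x89
prologue: push r2 → mem[0x88]=0xbc, sp=0x88
prologue: push r3 → mem[0x87]=0x1c, sp=0x87
body[0] mov  r6, r7 → r6=0x89
body[1] sub  r4, r3, r4 → r4=0xc3
body[2] mov  r3, r2 → r3=0xbc
body[3] mov  r1, #0x63 → r1=0x63
body[4] add  r1, r5, #26 → r1=0xe6
body[5] mov  r2, #0xcd → r2=0xcd
body[6] xor  r5, r3, r6 → r5=0x35
body[7] add  r4, r5, r1 → r4=0x1b
epilogue: pop r3=0x1c, sp=0x88
epilogue: pop r2=0xbc, sp=0x89
epilogue: pop r1=0x35, sp=0x8a
r3 is callee-saved → restored

REG = 0x1c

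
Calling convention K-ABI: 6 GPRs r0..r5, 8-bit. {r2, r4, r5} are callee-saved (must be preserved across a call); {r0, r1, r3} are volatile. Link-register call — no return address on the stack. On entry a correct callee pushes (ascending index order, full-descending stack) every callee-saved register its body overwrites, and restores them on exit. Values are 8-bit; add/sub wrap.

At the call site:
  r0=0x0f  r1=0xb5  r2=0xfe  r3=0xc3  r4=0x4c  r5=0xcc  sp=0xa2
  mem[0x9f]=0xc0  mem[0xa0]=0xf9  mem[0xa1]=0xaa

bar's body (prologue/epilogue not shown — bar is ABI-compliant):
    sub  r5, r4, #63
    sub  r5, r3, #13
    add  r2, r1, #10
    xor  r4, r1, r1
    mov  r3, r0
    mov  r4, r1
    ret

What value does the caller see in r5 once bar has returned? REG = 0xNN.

prologue: push r2 → mem[0xa1]=0xfe, sp=0xa1
prologue: push r4 → mem[0xa0]=0x4c, sp=0xa0
prologue: push r5 → mem[0x9f]=0xcc, sp=0x9f
body[0] sub  r5, r4, #63 → r5=0x0d
body[1] sub  r5, r3, #13 → r5=0xb6
body[2] add  r2, r1, #10 → r2=0xbf
body[3] xor  r4, r1, r1 → r4=0x00
body[4] mov  r3, r0 → r3=0x0f
body[5] mov  r4, r1 → r4=0xb5
epilogue: pop r5=0xcc, sp=0xa0
epilogue: pop r4=0x4c, sp=0xa1
epilogue: pop r2=0xfe, sp=0xa2
r5 is callee-saved → restored

REG = 0xcc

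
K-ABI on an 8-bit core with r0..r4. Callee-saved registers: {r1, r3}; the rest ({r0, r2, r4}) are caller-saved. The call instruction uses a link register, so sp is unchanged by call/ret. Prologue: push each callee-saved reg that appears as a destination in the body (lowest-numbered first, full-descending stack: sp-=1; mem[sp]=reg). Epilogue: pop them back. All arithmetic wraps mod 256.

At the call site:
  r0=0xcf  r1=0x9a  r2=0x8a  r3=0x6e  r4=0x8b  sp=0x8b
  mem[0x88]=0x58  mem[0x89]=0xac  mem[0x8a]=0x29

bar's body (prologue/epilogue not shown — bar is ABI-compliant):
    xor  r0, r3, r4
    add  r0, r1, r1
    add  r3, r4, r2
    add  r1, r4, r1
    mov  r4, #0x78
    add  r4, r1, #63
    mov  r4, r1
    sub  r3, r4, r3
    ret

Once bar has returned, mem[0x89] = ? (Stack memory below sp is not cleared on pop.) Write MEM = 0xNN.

MEM = 0x6e

prologue: push r1 → mem[0x8a]=0x9a, sp=0x8a
prologue: push r3 → mem[0x89]=0x6e, sp=0x89
body[0] xor  r0, r3, r4 → r0=0xe5
body[1] add  r0, r1, r1 → r0=0x34
body[2] add  r3, r4, r2 → r3=0x15
body[3] add  r1, r4, r1 → r1=0x25
body[4] mov  r4, #0x78 → r4=0x78
body[5] add  r4, r1, #63 → r4=0x64
body[6] mov  r4, r1 → r4=0x25
body[7] sub  r3, r4, r3 → r3=0x10
epilogue: pop r3=0x6e, sp=0x8a
epilogue: pop r1=0x9a, sp=0x8b
prologue pushed ['r1', 'r3'] at ['0x8a', '0x89']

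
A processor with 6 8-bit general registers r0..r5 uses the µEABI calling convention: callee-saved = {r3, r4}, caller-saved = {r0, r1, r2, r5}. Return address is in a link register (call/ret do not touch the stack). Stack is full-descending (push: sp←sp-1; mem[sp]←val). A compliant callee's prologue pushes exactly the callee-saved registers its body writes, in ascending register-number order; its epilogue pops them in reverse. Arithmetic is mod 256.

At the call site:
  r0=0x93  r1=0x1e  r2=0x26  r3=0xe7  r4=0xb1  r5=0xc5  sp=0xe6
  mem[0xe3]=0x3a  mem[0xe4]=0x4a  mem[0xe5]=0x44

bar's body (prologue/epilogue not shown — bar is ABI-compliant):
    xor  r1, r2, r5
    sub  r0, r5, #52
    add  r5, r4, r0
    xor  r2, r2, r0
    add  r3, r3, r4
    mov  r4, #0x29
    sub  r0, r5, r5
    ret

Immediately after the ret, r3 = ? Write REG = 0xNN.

REG = 0xe7

prologue: push r3 → mem[0xe5]=0xe7, sp=0xe5
prologue: push r4 → mem[0xe4]=0xb1, sp=0xe4
body[0] xor  r1, r2, r5 → r1=0xe3
body[1] sub  r0, r5, #52 → r0=0x91
body[2] add  r5, r4, r0 → r5=0x42
body[3] xor  r2, r2, r0 → r2=0xb7
body[4] add  r3, r3, r4 → r3=0x98
body[5] mov  r4, #0x29 → r4=0x29
body[6] sub  r0, r5, r5 → r0=0x00
epilogue: pop r4=0xb1, sp=0xe5
epilogue: pop r3=0xe7, sp=0xe6
r3 is callee-saved → restored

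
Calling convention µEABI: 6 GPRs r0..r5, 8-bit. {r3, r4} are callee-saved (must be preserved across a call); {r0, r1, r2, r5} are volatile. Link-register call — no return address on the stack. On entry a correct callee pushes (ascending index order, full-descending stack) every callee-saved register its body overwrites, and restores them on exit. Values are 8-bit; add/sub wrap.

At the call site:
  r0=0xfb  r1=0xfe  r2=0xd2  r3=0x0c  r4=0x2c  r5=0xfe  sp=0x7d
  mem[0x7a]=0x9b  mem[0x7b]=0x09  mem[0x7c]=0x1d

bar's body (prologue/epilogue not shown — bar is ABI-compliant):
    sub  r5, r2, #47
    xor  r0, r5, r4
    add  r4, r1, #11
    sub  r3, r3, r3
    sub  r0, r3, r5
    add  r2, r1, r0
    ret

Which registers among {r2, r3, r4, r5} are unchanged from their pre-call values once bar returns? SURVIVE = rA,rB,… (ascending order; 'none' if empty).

SURVIVE = r3,r4

prologue: push r3 → mem[0x7c]=0x0c, sp=0x7c
prologue: push r4 → mem[0x7b]=0x2c, sp=0x7b
body[0] sub  r5, r2, #47 → r5=0xa3
body[1] xor  r0, r5, r4 → r0=0x8f
body[2] add  r4, r1, #11 → r4=0x09
body[3] sub  r3, r3, r3 → r3=0x00
body[4] sub  r0, r3, r5 → r0=0x5d
body[5] add  r2, r1, r0 → r2=0x5b
epilogue: pop r4=0x2c, sp=0x7c
epilogue: pop r3=0x0c, sp=0x7d
r2: caller-saved, written=True
r3: callee-saved, written=True
r4: callee-saved, written=True
r5: caller-saved, written=True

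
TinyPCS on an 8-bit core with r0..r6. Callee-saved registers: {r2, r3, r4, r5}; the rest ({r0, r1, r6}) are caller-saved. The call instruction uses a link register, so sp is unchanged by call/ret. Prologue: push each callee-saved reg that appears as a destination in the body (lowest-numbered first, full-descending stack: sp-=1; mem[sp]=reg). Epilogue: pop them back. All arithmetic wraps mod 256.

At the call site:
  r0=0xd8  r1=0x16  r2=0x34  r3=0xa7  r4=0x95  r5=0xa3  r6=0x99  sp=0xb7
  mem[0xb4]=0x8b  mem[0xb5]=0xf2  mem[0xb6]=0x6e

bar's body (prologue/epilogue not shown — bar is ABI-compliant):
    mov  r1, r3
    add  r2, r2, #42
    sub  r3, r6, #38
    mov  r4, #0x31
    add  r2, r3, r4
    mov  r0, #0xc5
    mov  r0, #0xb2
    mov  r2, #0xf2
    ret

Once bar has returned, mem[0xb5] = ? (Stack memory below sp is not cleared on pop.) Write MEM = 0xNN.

prologue: push r2 -> mem[0xb6]=0x34, sp=0xb6
prologue: push r3 -> mem[0xb5]=0xa7, sp=0xb5
prologue: push r4 -> mem[0xb4]=0x95, sp=0xb4
body[0] mov  r1, r3 -> r1=0xa7
body[1] add  r2, r2, #42 -> r2=0x5e
body[2] sub  r3, r6, #38 -> r3=0x73
body[3] mov  r4, #0x31 -> r4=0x31
body[4] add  r2, r3, r4 -> r2=0xa4
body[5] mov  r0, #0xc5 -> r0=0xc5
body[6] mov  r0, #0xb2 -> r0=0xb2
body[7] mov  r2, #0xf2 -> r2=0xf2
epilogue: pop r4=0x95, sp=0xb5
epilogue: pop r3=0xa7, sp=0xb6
epilogue: pop r2=0x34, sp=0xb7
prologue pushed ['r2', 'r3', 'r4'] at ['0xb6', '0xb5', '0xb4']

MEM = 0xa7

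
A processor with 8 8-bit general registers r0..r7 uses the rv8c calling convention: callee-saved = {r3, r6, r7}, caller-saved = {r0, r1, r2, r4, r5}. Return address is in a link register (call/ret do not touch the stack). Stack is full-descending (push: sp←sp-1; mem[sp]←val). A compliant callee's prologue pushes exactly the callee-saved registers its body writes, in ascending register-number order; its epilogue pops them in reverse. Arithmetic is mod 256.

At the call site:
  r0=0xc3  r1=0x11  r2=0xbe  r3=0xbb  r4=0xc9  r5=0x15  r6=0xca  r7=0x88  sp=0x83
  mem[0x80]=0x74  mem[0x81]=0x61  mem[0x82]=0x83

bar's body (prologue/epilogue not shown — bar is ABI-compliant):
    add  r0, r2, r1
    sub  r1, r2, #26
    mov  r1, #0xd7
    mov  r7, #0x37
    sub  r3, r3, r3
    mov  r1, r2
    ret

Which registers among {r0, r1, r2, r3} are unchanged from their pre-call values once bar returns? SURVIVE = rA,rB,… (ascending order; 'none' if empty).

prologue: push r3 -> mem[0x82]=0xbb, sp=0x82
prologue: push r7 -> mem[0x81]=0x88, sp=0x81
body[0] add  r0, r2, r1 -> r0=0xcf
body[1] sub  r1, r2, #26 -> r1=0xa4
body[2] mov  r1, #0xd7 -> r1=0xd7
body[3] mov  r7, #0x37 -> r7=0x37
body[4] sub  r3, r3, r3 -> r3=0x00
body[5] mov  r1, r2 -> r1=0xbe
epilogue: pop r7=0x88, sp=0x82
epilogue: pop r3=0xbb, sp=0x83
r0: caller-saved, written=True
r1: caller-saved, written=True
r2: caller-saved, written=False
r3: callee-saved, written=True

SURVIVE = r2,r3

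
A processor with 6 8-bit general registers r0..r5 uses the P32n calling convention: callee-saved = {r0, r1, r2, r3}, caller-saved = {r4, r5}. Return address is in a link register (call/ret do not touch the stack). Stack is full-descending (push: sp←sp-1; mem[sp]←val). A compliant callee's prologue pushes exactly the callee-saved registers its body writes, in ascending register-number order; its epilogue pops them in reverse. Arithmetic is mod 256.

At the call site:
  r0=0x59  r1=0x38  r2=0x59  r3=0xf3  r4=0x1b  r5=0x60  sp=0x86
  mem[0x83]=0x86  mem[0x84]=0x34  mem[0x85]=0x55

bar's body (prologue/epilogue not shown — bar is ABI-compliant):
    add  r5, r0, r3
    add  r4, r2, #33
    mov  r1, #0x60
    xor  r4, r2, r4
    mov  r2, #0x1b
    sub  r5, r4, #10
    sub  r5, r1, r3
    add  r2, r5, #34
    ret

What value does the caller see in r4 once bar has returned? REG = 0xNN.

prologue: push r1 → mem[0x85]=0x38, sp=0x85
prologue: push r2 → mem[0x84]=0x59, sp=0x84
body[0] add  r5, r0, r3 → r5=0x4c
body[1] add  r4, r2, #33 → r4=0x7a
body[2] mov  r1, #0x60 → r1=0x60
body[3] xor  r4, r2, r4 → r4=0x23
body[4] mov  r2, #0x1b → r2=0x1b
body[5] sub  r5, r4, #10 → r5=0x19
body[6] sub  r5, r1, r3 → r5=0x6d
body[7] add  r2, r5, #34 → r2=0x8f
epilogue: pop r2=0x59, sp=0x85
epilogue: pop r1=0x38, sp=0x86
r4 is caller-saved → body value

REG = 0x23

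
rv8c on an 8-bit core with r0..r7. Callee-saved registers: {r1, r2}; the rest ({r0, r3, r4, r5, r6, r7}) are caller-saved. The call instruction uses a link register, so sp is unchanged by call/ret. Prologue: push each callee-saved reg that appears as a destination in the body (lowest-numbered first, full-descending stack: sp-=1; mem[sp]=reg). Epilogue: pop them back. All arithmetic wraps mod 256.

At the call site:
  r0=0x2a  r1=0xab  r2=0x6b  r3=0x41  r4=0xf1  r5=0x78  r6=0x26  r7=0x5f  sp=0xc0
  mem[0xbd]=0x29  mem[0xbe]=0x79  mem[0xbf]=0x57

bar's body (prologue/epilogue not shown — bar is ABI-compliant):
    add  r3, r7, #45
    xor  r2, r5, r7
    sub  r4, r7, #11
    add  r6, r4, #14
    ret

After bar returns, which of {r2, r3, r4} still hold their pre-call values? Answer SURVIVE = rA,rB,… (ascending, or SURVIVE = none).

SURVIVE = r2

prologue: push r2 -> mem[0xbf]=0x6b, sp=0xbf
body[0] add  r3, r7, #45 -> r3=0x8c
body[1] xor  r2, r5, r7 -> r2=0x27
body[2] sub  r4, r7, #11 -> r4=0x54
body[3] add  r6, r4, #14 -> r6=0x62
epilogue: pop r2=0x6b, sp=0xc0
r2: callee-saved, written=True
r3: caller-saved, written=True
r4: caller-saved, written=True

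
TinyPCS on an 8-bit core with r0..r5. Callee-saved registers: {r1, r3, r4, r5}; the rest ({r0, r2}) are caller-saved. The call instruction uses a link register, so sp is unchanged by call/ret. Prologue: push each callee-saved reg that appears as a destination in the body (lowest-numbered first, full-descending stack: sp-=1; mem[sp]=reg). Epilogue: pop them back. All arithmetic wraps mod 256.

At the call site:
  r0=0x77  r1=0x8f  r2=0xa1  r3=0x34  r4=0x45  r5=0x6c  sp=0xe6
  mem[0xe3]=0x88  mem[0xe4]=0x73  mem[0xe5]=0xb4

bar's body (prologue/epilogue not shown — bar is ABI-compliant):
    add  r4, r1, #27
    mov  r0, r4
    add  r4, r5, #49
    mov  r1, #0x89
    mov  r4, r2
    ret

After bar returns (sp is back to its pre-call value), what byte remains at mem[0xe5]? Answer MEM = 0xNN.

prologue: push r1 -> mem[0xe5]=0x8f, sp=0xe5
prologue: push r4 -> mem[0xe4]=0x45, sp=0xe4
body[0] add  r4, r1, #27 -> r4=0xaa
body[1] mov  r0, r4 -> r0=0xaa
body[2] add  r4, r5, #49 -> r4=0x9d
body[3] mov  r1, #0x89 -> r1=0x89
body[4] mov  r4, r2 -> r4=0xa1
epilogue: pop r4=0x45, sp=0xe5
epilogue: pop r1=0x8f, sp=0xe6
prologue pushed ['r1', 'r4'] at ['0xe5', '0xe4']

MEM = 0x8f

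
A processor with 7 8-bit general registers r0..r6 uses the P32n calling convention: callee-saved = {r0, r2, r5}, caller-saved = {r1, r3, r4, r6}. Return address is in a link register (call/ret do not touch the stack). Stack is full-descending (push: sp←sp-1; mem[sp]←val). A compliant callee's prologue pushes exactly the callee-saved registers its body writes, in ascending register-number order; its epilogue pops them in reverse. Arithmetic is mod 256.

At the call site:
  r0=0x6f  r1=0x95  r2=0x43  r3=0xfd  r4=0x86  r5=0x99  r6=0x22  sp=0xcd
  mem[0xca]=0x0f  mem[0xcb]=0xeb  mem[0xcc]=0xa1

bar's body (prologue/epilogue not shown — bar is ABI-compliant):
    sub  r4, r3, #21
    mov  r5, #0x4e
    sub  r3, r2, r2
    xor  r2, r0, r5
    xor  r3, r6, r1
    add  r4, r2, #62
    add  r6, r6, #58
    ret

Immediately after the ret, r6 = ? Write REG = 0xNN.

prologue: push r2 -> mem[0xcc]=0x43, sp=0xcc
prologue: push r5 -> mem[0xcb]=0x99, sp=0xcb
body[0] sub  r4, r3, #21 -> r4=0xe8
body[1] mov  r5, #0x4e -> r5=0x4e
body[2] sub  r3, r2, r2 -> r3=0x00
body[3] xor  r2, r0, r5 -> r2=0x21
body[4] xor  r3, r6, r1 -> r3=0xb7
body[5] add  r4, r2, #62 -> r4=0x5f
body[6] add  r6, r6, #58 -> r6=0x5c
epilogue: pop r5=0x99, sp=0xcc
epilogue: pop r2=0x43, sp=0xcd
r6 is caller-saved -> body value

REG = 0x5c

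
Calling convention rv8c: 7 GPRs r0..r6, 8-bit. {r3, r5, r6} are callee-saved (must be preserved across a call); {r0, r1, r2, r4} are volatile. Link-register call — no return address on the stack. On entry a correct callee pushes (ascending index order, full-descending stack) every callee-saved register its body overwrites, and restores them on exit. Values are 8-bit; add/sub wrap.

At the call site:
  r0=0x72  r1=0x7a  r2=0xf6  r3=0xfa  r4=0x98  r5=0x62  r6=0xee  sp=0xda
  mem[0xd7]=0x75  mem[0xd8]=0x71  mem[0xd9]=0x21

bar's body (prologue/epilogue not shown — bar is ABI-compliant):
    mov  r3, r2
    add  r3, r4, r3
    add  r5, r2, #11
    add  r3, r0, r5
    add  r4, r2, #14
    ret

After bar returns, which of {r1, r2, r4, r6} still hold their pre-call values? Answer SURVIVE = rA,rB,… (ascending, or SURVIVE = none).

prologue: push r3 -> mem[0xd9]=0xfa, sp=0xd9
prologue: push r5 -> mem[0xd8]=0x62, sp=0xd8
body[0] mov  r3, r2 -> r3=0xf6
body[1] add  r3, r4, r3 -> r3=0x8e
body[2] add  r5, r2, #11 -> r5=0x01
body[3] add  r3, r0, r5 -> r3=0x73
body[4] add  r4, r2, #14 -> r4=0x04
epilogue: pop r5=0x62, sp=0xd9
epilogue: pop r3=0xfa, sp=0xda
r1: caller-saved, written=False
r2: caller-saved, written=False
r4: caller-saved, written=True
r6: callee-saved, written=False

SURVIVE = r1,r2,r6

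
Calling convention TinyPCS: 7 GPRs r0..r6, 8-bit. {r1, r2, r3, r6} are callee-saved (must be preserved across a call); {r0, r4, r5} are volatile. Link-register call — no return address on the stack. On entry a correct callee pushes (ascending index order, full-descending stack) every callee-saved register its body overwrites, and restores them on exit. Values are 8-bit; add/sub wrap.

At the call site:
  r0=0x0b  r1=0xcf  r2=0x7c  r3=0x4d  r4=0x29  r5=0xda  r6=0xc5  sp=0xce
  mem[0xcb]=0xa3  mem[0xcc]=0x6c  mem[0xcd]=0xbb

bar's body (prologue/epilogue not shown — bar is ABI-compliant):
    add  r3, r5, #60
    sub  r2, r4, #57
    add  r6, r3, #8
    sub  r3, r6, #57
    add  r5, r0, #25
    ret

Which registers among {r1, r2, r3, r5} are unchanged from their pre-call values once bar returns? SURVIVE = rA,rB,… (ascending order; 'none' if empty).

prologue: push r2 -> mem[0xcd]=0x7c, sp=0xcd
prologue: push r3 -> mem[0xcc]=0x4d, sp=0xcc
prologue: push r6 -> mem[0xcb]=0xc5, sp=0xcb
body[0] add  r3, r5, #60 -> r3=0x16
body[1] sub  r2, r4, #57 -> r2=0xf0
body[2] add  r6, r3, #8 -> r6=0x1e
body[3] sub  r3, r6, #57 -> r3=0xe5
body[4] add  r5, r0, #25 -> r5=0x24
epilogue: pop r6=0xc5, sp=0xcc
epilogue: pop r3=0x4d, sp=0xcd
epilogue: pop r2=0x7c, sp=0xce
r1: callee-saved, written=False
r2: callee-saved, written=True
r3: callee-saved, written=True
r5: caller-saved, written=True

SURVIVE = r1,r2,r3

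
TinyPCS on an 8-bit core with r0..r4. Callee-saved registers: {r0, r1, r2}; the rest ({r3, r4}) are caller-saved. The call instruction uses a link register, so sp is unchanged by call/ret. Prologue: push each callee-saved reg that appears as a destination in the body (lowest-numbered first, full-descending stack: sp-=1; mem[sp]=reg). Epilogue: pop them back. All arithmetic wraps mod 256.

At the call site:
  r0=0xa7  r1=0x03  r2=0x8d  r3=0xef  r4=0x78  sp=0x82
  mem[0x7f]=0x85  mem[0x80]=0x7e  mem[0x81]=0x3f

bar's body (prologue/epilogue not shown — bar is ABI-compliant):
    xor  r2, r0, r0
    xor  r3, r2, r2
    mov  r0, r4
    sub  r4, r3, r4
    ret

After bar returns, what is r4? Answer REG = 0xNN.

REG = 0x88

prologue: push r0 -> mem[0x81]=0xa7, sp=0x81
prologue: push r2 -> mem[0x80]=0x8d, sp=0x80
body[0] xor  r2, r0, r0 -> r2=0x00
body[1] xor  r3, r2, r2 -> r3=0x00
body[2] mov  r0, r4 -> r0=0x78
body[3] sub  r4, r3, r4 -> r4=0x88
epilogue: pop r2=0x8d, sp=0x81
epilogue: pop r0=0xa7, sp=0x82
r4 is caller-saved -> body value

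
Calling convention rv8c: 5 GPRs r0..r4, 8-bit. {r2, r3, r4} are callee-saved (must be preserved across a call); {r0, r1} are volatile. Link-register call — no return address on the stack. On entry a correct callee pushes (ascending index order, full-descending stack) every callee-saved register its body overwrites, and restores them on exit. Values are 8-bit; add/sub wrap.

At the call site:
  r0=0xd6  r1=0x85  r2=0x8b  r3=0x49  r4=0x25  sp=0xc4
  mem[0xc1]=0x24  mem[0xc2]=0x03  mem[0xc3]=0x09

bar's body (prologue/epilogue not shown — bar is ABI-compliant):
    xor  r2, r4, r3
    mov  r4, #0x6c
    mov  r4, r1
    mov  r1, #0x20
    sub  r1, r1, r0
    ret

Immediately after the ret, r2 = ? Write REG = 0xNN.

prologue: push r2 → mem[0xc3]=0x8b, sp=0xc3
prologue: push r4 → mem[0xc2]=0x25, sp=0xc2
body[0] xor  r2, r4, r3 → r2=0x6c
body[1] mov  r4, #0x6c → r4=0x6c
body[2] mov  r4, r1 → r4=0x85
body[3] mov  r1, #0x20 → r1=0x20
body[4] sub  r1, r1, r0 → r1=0x4a
epilogue: pop r4=0x25, sp=0xc3
epilogue: pop r2=0x8b, sp=0xc4
r2 is callee-saved → restored

REG = 0x8b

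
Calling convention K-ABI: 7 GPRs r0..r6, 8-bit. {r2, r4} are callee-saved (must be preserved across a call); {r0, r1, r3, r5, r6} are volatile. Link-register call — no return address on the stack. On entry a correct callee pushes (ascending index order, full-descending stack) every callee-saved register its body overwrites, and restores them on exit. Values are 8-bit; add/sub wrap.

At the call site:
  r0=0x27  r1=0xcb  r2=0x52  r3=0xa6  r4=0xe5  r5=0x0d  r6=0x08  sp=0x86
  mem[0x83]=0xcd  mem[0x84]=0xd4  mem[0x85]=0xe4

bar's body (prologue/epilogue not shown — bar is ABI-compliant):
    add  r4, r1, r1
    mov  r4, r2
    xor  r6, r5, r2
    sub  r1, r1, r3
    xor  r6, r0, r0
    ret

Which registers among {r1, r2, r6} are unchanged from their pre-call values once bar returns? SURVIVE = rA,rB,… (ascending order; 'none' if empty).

SURVIVE = r2

prologue: push r4 → mem[0x85]=0xe5, sp=0x85
body[0] add  r4, r1, r1 → r4=0x96
body[1] mov  r4, r2 → r4=0x52
body[2] xor  r6, r5, r2 → r6=0x5f
body[3] sub  r1, r1, r3 → r1=0x25
body[4] xor  r6, r0, r0 → r6=0x00
epilogue: pop r4=0xe5, sp=0x86
r1: caller-saved, written=True
r2: callee-saved, written=False
r6: caller-saved, written=True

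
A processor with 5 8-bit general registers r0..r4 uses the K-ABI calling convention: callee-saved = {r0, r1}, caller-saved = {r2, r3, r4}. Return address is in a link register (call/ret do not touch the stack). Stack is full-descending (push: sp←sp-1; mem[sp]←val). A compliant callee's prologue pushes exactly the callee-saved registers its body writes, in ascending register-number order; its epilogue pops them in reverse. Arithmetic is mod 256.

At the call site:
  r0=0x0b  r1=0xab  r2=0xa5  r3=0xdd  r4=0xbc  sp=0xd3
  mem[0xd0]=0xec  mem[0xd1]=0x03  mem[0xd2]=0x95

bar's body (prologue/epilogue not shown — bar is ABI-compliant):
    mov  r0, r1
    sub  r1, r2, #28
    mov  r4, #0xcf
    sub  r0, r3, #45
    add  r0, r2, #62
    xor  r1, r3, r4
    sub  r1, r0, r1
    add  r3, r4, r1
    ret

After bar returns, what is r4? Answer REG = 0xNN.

REG = 0xcf

prologue: push r0 -> mem[0xd2]=0x0b, sp=0xd2
prologue: push r1 -> mem[0xd1]=0xab, sp=0xd1
body[0] mov  r0, r1 -> r0=0xab
body[1] sub  r1, r2, #28 -> r1=0x89
body[2] mov  r4, #0xcf -> r4=0xcf
body[3] sub  r0, r3, #45 -> r0=0xb0
body[4] add  r0, r2, #62 -> r0=0xe3
body[5] xor  r1, r3, r4 -> r1=0x12
body[6] sub  r1, r0, r1 -> r1=0xd1
body[7] add  r3, r4, r1 -> r3=0xa0
epilogue: pop r1=0xab, sp=0xd2
epilogue: pop r0=0x0b, sp=0xd3
r4 is caller-saved -> body value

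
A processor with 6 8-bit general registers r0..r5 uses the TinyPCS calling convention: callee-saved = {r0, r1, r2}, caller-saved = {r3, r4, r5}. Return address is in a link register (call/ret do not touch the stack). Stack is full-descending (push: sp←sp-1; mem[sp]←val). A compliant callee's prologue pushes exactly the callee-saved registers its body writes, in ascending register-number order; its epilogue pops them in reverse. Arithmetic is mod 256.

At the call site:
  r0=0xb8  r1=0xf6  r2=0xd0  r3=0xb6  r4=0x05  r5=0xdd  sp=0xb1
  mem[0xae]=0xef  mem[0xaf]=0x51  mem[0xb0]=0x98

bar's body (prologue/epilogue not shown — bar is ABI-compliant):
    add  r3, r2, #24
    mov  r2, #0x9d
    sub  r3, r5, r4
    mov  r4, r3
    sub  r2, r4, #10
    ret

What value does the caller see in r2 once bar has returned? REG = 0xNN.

prologue: push r2 -> mem[0xb0]=0xd0, sp=0xb0
body[0] add  r3, r2, #24 -> r3=0xe8
body[1] mov  r2, #0x9d -> r2=0x9d
body[2] sub  r3, r5, r4 -> r3=0xd8
body[3] mov  r4, r3 -> r4=0xd8
body[4] sub  r2, r4, #10 -> r2=0xce
epilogue: pop r2=0xd0, sp=0xb1
r2 is callee-saved -> restored

REG = 0xd0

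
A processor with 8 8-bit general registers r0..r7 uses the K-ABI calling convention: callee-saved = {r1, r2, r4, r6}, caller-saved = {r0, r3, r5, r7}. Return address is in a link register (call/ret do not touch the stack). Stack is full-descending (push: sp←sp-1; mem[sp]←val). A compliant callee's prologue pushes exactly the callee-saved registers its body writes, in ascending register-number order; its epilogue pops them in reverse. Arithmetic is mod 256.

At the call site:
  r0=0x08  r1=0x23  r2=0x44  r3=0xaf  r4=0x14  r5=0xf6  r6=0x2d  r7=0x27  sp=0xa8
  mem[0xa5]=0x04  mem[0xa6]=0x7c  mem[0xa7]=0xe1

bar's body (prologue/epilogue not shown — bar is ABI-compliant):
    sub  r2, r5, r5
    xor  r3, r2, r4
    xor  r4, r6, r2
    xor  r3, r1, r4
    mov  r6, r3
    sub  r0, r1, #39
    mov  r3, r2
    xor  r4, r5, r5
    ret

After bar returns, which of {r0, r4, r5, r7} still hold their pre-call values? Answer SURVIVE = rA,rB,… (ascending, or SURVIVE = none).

SURVIVE = r4,r5,r7

prologue: push r2 -> mem[0xa7]=0x44, sp=0xa7
prologue: push r4 -> mem[0xa6]=0x14, sp=0xa6
prologue: push r6 -> mem[0xa5]=0x2d, sp=0xa5
body[0] sub  r2, r5, r5 -> r2=0x00
body[1] xor  r3, r2, r4 -> r3=0x14
body[2] xor  r4, r6, r2 -> r4=0x2d
body[3] xor  r3, r1, r4 -> r3=0x0e
body[4] mov  r6, r3 -> r6=0x0e
body[5] sub  r0, r1, #39 -> r0=0xfc
body[6] mov  r3, r2 -> r3=0x00
body[7] xor  r4, r5, r5 -> r4=0x00
epilogue: pop r6=0x2d, sp=0xa6
epilogue: pop r4=0x14, sp=0xa7
epilogue: pop r2=0x44, sp=0xa8
r0: caller-saved, written=True
r4: callee-saved, written=True
r5: caller-saved, written=False
r7: caller-saved, written=False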